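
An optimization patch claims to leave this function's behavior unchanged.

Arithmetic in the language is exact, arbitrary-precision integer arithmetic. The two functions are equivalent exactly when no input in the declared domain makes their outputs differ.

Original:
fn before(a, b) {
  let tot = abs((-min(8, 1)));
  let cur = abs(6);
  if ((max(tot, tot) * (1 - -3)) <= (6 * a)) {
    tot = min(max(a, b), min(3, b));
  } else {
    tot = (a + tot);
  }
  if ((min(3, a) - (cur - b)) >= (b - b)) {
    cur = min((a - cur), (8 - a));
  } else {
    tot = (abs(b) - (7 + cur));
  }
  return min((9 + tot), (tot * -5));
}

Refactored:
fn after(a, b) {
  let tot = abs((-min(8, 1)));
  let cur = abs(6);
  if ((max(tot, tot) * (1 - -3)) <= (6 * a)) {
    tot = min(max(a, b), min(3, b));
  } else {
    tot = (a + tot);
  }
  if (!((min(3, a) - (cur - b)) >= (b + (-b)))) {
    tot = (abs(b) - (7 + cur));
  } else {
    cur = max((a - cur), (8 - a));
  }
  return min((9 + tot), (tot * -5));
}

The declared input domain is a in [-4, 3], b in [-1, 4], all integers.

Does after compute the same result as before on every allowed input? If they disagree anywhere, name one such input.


Equivalent. The one real change (`min((a - cur), (8 - a))` became `max((a - cur), (8 - a))`) has no effect anywhere in the declared ranges.
Across all 48 domain points the two functions coincide.
As a probe, take a=-1, b=0: before runs tot = 1; cur = 6; ((max(tot, tot) * (1 - -3)) <= (6 * a)) -> false; tot = 0; ((min(3, a) - (cur - b)) >= (b - b)) -> false; tot = -13; return -4; after runs tot = 1; cur = 6; ((max(tot, tot) * (1 - -3)) <= (6 * a)) -> false; tot = 0; (!((min(3, a) - (cur - b)) >= (b + (-b)))) -> true; tot = -13; return -4; both end at -4.
verdict: equivalent


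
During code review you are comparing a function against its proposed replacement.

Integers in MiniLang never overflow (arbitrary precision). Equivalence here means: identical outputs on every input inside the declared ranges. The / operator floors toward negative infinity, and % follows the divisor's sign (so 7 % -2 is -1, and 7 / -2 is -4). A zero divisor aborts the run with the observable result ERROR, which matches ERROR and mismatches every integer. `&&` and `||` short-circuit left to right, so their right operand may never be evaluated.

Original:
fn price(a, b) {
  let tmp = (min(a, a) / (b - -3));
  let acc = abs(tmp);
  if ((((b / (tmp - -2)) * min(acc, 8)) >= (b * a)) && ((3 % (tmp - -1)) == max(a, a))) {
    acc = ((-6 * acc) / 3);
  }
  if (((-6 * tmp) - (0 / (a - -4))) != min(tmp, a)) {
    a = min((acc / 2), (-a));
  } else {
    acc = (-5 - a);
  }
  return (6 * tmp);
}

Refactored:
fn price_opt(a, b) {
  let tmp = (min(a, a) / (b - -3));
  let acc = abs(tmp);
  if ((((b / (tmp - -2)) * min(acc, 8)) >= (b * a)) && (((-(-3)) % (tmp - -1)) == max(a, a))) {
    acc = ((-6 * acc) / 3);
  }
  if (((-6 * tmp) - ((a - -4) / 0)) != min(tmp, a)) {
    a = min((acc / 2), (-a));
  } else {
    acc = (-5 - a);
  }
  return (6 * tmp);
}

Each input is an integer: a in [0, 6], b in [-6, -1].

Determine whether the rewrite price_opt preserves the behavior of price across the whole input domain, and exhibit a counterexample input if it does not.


Run the pair on a=0, b=-6.
price: tmp becomes 0; next acc becomes 0; next ((((b / (tmp - -2)) * min(acc, 8)) >= (b * a)) && ((3 % (tmp - -1)) == max(a, a))) evaluates to true; next acc becomes 0; next (((-6 * tmp) - (0 / (a - -4))) != min(tmp, a)) evaluates to false; next acc becomes -5; next final value 0
price_opt: tmp becomes 0; next acc becomes 0; next ((((b / (tmp - -2)) * min(acc, 8)) >= (b * a)) && (((-(-3)) % (tmp - -1)) == max(a, a))) evaluates to true; next acc becomes 0; next hits division by zero so the output is ERROR
0 and ERROR differ, so these are not the same function on this domain.
verdict: not equivalent; witness: a=0, b=-6


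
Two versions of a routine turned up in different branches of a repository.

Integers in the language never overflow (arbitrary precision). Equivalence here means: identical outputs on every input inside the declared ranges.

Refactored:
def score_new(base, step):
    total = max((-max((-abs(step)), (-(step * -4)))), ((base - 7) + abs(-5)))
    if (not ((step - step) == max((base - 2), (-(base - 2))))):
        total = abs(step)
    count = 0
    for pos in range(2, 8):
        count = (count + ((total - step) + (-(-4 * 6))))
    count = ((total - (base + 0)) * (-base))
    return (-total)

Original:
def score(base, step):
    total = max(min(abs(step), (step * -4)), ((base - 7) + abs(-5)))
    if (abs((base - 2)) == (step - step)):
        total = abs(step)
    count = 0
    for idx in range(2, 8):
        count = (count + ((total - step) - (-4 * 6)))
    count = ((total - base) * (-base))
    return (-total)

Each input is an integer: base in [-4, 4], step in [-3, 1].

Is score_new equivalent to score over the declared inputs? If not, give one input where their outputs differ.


The rewrite breaks on base=-4, step=1, where the results are 4 and -1.
score: total=-4, then (abs((base - 2)) == (step - step)) is false, then count=0, then (idx=2), then count=19, then (idx=3), then count=38, then (idx=4), then count=57, then (idx=5), then count=76, then (idx=6), then count=95, then (idx=7), then count=114, then count=0, then returns 4
score_new: total=-4, then (not ((step - step) == max((base - 2), (-(base - 2))))) is true, then total=1, then count=0, then (pos=2), then count=24, then (pos=3), then count=48, then (pos=4), then count=72, then (pos=5), then count=96, then (pos=6), then count=120, then (pos=7), then count=144, then count=20, then returns -1
verdict: not equivalent; witness: base=-4, step=1


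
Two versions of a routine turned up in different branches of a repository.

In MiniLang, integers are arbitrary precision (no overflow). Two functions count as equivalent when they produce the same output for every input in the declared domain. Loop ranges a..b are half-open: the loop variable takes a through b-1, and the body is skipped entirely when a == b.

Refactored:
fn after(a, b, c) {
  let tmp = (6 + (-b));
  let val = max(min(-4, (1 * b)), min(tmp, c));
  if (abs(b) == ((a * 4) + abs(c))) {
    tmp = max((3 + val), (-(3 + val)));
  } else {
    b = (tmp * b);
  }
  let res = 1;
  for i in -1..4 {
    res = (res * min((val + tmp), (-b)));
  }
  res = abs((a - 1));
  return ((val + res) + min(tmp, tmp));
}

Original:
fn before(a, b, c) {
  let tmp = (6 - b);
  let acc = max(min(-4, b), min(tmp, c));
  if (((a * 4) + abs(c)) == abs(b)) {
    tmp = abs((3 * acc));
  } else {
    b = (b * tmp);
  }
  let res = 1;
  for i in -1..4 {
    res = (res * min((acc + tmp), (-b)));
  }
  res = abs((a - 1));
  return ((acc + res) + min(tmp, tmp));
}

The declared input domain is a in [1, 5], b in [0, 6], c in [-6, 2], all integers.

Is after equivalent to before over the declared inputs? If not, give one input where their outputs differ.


Evaluate both at a=1, b=4, c=0.
before: tmp becomes 2; next acc becomes 0; next (((a * 4) + abs(c)) == abs(b)) evaluates to true; next tmp becomes 0; next res becomes 1; next at i=-1:; next res becomes -4; next at i=0:; next res becomes 16; next at i=1:; next res becomes -64; next at i=2:; next res becomes 256; next at i=3:; next res becomes -1024; next res becomes 0; next final value 0
after: tmp becomes 2; next val becomes 0; next (abs(b) == ((a * 4) + abs(c))) evaluates to true; next tmp becomes 3; next res becomes 1; next at i=-1:; next res becomes -4; next at i=0:; next res becomes 16; next at i=1:; next res becomes -64; next at i=2:; next res becomes 256; next at i=3:; next res becomes -1024; next res becomes 0; next final value 3
0 vs 3 — the two versions disagree here.
verdict: not equivalent; witness: a=1, b=4, c=0


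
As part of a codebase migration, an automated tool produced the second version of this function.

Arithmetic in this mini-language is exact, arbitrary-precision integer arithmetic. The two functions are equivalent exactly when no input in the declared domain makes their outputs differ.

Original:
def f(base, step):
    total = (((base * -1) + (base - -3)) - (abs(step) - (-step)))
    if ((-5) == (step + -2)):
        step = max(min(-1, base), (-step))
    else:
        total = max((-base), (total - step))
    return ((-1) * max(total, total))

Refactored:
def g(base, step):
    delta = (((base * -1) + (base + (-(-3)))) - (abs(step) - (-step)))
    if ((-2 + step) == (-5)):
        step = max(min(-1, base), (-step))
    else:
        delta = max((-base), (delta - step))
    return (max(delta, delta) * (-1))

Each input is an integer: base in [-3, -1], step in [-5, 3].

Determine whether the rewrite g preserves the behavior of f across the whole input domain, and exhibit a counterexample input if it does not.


Comparing the listings, the differences include: arithmetic usage differs, plus local variable names differ.
As a probe, take base=-3, step=-5: f runs total becomes 3; next ((-5) == (step + -2)) evaluates to false; next total becomes 8; next final value -8; g runs delta becomes 3; next ((-2 + step) == (-5)) evaluates to false; next delta becomes 8; next final value -8; both end at -8.
Checked all 27 inputs in the declared domain: the outputs agree on every one.
verdict: equivalent


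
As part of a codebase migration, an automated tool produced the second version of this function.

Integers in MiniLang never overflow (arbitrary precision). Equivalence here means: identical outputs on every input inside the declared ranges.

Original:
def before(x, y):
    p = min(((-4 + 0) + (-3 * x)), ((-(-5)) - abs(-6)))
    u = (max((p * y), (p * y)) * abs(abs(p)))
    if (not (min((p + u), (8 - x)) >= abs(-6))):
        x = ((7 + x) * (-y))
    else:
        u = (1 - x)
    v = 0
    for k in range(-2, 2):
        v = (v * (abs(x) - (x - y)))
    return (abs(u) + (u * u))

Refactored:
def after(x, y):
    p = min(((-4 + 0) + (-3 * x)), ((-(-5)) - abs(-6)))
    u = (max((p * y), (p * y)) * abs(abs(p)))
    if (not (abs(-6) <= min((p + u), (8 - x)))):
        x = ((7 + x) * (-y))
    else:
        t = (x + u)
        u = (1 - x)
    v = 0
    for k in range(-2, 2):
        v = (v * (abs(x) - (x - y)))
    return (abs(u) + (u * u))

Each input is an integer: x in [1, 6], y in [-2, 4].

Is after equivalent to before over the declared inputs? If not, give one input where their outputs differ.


Behavior is preserved: although statement counts differ, plus local variable names differ, plus arithmetic usage differs, plus comparison usage differs, the outputs never diverge.
As a probe, take x=1, y=0: before runs p becomes -7; next u becomes 0; next (not (min((p + u), (8 - x)) >= abs(-6))) evaluates to true; next x becomes 0; next v becomes 0; next at k=-2:; next v becomes 0; next at k=-1:; next v becomes 0; next at k=0:; next v becomes 0; next at k=1:; next v becomes 0; next final value 0; after runs p becomes -7; next u becomes 0; next (not (abs(-6) <= min((p + u), (8 - x)))) evaluates to true; next x becomes 0; next v becomes 0; next at k=-2:; next v becomes 0; next at k=-1:; next v becomes 0; next at k=0:; next v becomes 0; next at k=1:; next v becomes 0; next final value 0; both end at 0.
Across all 42 domain points the two functions coincide.
verdict: equivalent


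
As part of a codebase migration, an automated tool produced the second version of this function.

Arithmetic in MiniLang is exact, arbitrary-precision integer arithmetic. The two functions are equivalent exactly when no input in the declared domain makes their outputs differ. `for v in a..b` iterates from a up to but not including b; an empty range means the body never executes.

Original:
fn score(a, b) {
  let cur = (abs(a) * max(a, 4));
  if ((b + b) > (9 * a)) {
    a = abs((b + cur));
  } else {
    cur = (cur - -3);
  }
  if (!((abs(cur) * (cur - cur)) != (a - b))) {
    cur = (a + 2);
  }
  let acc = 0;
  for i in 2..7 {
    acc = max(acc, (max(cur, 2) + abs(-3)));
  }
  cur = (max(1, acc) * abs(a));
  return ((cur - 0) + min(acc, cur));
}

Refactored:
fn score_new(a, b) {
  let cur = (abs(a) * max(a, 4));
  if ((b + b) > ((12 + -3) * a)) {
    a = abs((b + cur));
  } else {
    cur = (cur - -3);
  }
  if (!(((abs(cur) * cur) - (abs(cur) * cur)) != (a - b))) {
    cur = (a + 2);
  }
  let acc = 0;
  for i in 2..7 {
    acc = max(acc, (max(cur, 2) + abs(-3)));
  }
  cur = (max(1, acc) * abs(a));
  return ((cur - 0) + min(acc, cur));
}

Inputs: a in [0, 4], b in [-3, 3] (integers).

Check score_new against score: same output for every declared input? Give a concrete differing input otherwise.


Comparing the listings, the differences include: arithmetic usage differs, min/max/abs usage differs, constant usage differs.
Spot check at a=1, b=-3 — score: cur becomes 4; next ((b + b) > (9 * a)) evaluates to false; next cur becomes 7; next (!((abs(cur) * (cur - cur)) != (a - b))) evaluates to false; next acc becomes 0; next at i=2:; next acc becomes 10; next at i=3:; next acc becomes 10; next at i=4:; next acc becomes 10; next at i=5:; next acc becomes 10; next at i=6:; next acc becomes 10; next cur becomes 10; next final value 20. score_new: cur becomes 4; next ((b + b) > ((12 + -3) * a)) evaluates to false; next cur becomes 7; next (!(((abs(cur) * cur) - (abs(cur) * cur)) != (a - b))) evaluates to false; next acc becomes 0; next at i=2:; next acc becomes 10; next at i=3:; next acc becomes 10; next at i=4:; next acc becomes 10; next at i=5:; next acc becomes 10; next at i=6:; next acc becomes 10; next cur becomes 10; next final value 20. Both give 20.
Every one of the 35 inputs gives matching results.
verdict: equivalent


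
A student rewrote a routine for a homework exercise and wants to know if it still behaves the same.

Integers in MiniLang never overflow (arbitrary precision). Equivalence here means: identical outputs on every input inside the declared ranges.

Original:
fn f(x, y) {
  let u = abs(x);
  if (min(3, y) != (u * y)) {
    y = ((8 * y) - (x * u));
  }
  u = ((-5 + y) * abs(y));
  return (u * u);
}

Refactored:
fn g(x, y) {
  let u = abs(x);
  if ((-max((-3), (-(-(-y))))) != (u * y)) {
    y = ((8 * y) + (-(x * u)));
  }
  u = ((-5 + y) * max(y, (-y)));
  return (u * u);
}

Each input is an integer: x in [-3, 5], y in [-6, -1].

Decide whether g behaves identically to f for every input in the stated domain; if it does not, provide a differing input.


Equivalent — the differences include arithmetic usage differs, and min/max/abs usage differs, yet no declared input distinguishes the two.
As a probe, take x=4, y=-6: f runs u := 4 | (min(3, y) != (u * y)): true | y := -64 | u := -4416 | result 19501056; g runs u := 4 | ((-max((-3), (-(-(-y))))) != (u * y)): true | y := -64 | u := -4416 | result 19501056; both end at 19501056.
Across all 54 domain points the two functions coincide.
verdict: equivalent


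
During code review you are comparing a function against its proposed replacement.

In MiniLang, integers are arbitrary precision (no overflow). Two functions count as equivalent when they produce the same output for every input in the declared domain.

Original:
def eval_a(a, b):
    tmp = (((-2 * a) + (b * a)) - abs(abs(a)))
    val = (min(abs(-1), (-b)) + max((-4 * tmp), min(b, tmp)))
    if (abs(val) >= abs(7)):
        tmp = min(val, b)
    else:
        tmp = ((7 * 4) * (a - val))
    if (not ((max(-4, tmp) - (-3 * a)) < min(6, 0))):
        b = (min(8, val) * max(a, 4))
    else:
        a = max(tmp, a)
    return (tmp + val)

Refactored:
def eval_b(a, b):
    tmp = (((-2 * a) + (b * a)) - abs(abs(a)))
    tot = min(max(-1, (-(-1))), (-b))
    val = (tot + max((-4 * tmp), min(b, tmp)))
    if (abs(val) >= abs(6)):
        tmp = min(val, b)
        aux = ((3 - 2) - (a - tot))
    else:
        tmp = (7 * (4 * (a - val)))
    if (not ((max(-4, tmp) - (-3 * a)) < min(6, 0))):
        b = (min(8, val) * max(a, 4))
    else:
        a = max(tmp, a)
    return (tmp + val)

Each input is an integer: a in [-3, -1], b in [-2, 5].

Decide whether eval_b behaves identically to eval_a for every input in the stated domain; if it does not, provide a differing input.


Run the pair on a=-2, b=2.
eval_a: tmp becomes -2; next val becomes 6; next (abs(val) >= abs(7)) evaluates to false; next tmp becomes -224; next (not ((max(-4, tmp) - (-3 * a)) < min(6, 0))) evaluates to false; next a becomes -2; next final value -218
eval_b: tmp becomes -2; next tot becomes -2; next val becomes 6; next (abs(val) >= abs(6)) evaluates to true; next tmp becomes 2; next aux becomes 1; next (not ((max(-4, tmp) - (-3 * a)) < min(6, 0))) evaluates to false; next a becomes 2; next final value 8
-218 and 8 differ, so these are not the same function on this domain.
verdict: not equivalent; witness: a=-2, b=2


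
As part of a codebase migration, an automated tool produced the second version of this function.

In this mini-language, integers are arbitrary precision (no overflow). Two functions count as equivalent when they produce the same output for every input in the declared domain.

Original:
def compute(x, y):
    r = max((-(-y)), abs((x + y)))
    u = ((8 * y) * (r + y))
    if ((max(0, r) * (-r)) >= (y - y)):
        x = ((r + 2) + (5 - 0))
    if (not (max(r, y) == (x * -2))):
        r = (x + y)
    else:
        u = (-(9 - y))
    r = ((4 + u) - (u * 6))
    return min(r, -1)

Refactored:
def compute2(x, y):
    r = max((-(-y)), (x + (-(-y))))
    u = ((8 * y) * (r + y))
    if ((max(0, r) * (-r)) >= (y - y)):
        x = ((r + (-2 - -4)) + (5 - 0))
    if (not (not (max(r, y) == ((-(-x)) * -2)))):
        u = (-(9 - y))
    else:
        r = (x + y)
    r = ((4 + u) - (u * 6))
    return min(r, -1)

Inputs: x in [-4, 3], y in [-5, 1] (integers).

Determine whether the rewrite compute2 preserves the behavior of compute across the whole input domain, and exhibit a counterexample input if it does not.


Evaluate both at x=-4, y=-5.
compute: r := 9 | u := -160 | ((max(0, r) * (-r)) >= (y - y)): false | (not (max(r, y) == (x * -2))): true | r := -9 | r := 804 | result -1
compute2: r := -5 | u := 400 | ((max(0, r) * (-r)) >= (y - y)): true | x := 2 | (not (not (max(r, y) == ((-(-x)) * -2)))): false | r := -3 | r := -1996 | result -1996
-1 and -1996 differ, so these are not the same function on this domain.
verdict: not equivalent; witness: x=-4, y=-5


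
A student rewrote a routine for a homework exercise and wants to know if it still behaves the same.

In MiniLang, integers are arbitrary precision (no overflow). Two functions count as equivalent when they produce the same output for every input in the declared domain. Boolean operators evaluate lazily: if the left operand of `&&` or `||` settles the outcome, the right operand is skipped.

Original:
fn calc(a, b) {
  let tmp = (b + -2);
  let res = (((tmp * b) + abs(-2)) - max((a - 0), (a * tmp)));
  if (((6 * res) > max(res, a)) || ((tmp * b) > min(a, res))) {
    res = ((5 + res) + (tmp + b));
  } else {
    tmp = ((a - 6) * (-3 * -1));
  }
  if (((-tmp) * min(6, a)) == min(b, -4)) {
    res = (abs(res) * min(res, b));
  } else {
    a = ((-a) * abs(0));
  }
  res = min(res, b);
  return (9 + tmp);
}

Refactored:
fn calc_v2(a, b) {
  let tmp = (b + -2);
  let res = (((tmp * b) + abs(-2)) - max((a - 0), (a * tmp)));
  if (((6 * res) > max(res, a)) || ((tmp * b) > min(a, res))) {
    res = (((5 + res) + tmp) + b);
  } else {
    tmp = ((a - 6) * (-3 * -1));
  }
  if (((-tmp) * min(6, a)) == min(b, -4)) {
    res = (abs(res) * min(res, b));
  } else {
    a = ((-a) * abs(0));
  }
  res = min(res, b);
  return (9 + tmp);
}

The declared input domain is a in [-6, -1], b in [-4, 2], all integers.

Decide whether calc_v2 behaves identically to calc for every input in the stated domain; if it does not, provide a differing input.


Reading the diff, among the changes: same computation, different form.
As a probe, take a=-3, b=-3: calc runs tmp = -5; res = 2; (((6 * res) > max(res, a)) || ((tmp * b) > min(a, res))) -> true; res = -1; (((-tmp) * min(6, a)) == min(b, -4)) -> false; a = 0; res = -3; return 4; calc_v2 runs tmp = -5; res = 2; (((6 * res) > max(res, a)) || ((tmp * b) > min(a, res))) -> true; res = -1; (((-tmp) * min(6, a)) == min(b, -4)) -> false; a = 0; res = -3; return 4; both end at 4.
Across all 42 domain points the two functions coincide.
verdict: equivalent


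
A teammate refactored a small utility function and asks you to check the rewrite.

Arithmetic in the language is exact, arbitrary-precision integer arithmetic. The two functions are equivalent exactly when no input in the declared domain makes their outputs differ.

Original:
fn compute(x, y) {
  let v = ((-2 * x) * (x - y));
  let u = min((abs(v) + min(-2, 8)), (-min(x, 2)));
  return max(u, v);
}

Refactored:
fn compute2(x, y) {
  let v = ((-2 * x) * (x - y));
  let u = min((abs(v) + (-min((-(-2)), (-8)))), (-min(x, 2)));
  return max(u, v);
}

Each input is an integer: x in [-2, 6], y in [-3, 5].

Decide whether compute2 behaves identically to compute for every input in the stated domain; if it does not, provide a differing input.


Run the pair on x=-2, y=-2.
compute: v=0, then u=-2, then returns 0
compute2: v=0, then u=2, then returns 2
0 against 2: the behavior changed.
verdict: not equivalent; witness: x=-2, y=-2


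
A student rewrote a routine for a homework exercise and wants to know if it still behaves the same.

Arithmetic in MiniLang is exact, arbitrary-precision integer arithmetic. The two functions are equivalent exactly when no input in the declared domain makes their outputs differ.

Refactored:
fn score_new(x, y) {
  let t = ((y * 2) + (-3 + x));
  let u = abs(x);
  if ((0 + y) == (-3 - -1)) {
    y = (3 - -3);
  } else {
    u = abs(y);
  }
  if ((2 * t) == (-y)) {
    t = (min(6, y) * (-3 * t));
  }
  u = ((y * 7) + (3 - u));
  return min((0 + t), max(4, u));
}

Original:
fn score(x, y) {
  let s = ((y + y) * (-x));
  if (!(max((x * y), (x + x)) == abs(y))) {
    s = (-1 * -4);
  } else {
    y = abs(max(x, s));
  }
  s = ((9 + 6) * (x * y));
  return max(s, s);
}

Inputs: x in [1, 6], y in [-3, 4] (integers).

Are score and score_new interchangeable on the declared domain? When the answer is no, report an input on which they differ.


On input x=1, y=-3, score returns -45 while score_new returns -8.
verdict: not equivalent; witness: x=1, y=-3


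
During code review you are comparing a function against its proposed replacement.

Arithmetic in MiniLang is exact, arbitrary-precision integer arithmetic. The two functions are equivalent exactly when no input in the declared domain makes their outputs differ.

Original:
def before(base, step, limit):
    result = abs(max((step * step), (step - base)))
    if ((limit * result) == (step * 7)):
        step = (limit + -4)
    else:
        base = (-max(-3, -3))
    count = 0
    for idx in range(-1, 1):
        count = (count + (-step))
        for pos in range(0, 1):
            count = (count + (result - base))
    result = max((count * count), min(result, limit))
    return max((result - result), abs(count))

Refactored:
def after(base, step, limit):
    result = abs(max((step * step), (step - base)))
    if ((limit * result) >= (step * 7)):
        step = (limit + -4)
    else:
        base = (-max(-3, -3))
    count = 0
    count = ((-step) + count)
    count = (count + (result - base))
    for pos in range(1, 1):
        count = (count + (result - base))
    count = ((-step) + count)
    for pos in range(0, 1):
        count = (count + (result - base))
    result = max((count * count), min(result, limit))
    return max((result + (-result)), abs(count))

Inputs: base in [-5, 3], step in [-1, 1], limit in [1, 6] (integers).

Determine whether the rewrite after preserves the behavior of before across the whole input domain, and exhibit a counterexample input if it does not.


Not equivalent: base=-5, step=-1, limit=1 separates them (4 vs 24).
before: result=4, then ((limit * result) == (step * 7)) is false, then base=3, then count=0, then (idx=-1), then count=1, then (pos=0), then count=2, then (idx=0), then count=3, then (pos=0), then count=4, then result=16, then returns 4
after: result=4, then ((limit * result) >= (step * 7)) is true, then step=-3, then count=0, then count=3, then count=12, then the loop over pos runs zero times, then count=15, then (pos=0), then count=24, then result=576, then returns 24
verdict: not equivalent; witness: base=-5, step=-1, limit=1


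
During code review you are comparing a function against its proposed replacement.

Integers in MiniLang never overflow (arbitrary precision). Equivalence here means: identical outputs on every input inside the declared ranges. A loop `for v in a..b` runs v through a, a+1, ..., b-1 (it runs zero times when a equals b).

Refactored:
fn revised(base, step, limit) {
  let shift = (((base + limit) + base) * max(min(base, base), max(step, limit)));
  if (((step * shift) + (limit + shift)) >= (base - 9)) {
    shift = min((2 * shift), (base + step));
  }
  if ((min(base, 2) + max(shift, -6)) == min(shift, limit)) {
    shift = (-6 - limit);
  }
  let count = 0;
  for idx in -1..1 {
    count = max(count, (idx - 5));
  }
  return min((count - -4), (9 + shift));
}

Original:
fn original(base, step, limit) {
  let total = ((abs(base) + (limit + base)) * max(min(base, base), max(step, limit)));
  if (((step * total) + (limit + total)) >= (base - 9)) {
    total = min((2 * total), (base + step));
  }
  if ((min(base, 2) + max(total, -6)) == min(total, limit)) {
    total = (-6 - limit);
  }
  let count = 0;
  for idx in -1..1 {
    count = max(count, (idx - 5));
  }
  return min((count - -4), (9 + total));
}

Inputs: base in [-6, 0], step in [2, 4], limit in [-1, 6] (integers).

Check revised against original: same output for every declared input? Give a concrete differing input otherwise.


Consider the input base=-6, step=2, limit=-1.
original: total becomes -2; next (((step * total) + (limit + total)) >= (base - 9)) evaluates to true; next total becomes -4; next ((min(base, 2) + max(total, -6)) == min(total, limit)) evaluates to false; next count becomes 0; next at idx=-1:; next count becomes 0; next at idx=0:; next count becomes 0; next final value 4
revised: shift becomes -26; next (((step * shift) + (limit + shift)) >= (base - 9)) evaluates to false; next ((min(base, 2) + max(shift, -6)) == min(shift, limit)) evaluates to false; next count becomes 0; next at idx=-1:; next count becomes 0; next at idx=0:; next count becomes 0; next final value -17
4 against -17: the behavior changed.
verdict: not equivalent; witness: base=-6, step=2, limit=-1


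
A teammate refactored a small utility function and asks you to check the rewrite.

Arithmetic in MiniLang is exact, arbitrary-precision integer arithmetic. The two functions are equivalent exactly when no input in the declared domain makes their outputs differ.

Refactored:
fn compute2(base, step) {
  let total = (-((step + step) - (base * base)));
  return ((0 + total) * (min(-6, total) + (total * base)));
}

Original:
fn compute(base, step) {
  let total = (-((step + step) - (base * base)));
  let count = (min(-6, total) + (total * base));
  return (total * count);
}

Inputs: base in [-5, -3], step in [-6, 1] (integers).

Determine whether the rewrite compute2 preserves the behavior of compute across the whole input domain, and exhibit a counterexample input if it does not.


Comparing the listings, the differences include: arithmetic usage differs; also local variable names differ; also statement counts differ; also constant usage differs.
One worked example (base=-3, step=0) — compute: total=9, then count=-33, then returns -297; compute2: total=9, then returns -297; agreement on -297.
Across all 24 domain points the two functions coincide.
verdict: equivalent


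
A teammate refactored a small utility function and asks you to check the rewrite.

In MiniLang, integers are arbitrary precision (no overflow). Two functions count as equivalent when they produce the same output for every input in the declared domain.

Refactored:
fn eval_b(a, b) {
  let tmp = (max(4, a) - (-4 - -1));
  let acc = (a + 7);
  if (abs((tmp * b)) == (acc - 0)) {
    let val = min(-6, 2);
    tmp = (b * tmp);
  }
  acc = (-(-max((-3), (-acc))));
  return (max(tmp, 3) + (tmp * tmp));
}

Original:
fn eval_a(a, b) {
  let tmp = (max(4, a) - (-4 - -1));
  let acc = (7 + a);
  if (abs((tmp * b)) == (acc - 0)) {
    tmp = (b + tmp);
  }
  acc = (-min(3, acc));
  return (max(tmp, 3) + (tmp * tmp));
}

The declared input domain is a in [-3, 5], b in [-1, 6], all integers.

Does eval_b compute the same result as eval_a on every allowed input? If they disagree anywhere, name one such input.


Run the pair on a=0, b=-1.
eval_a: tmp=7, then acc=7, then (abs((tmp * b)) == (acc - 0)) is true, then tmp=6, then acc=-3, then returns 42
eval_b: tmp=7, then acc=7, then (abs((tmp * b)) == (acc - 0)) is true, then val=-6, then tmp=-7, then acc=-3, then returns 52
42 against 52: the behavior changed.
verdict: not equivalent; witness: a=0, b=-1


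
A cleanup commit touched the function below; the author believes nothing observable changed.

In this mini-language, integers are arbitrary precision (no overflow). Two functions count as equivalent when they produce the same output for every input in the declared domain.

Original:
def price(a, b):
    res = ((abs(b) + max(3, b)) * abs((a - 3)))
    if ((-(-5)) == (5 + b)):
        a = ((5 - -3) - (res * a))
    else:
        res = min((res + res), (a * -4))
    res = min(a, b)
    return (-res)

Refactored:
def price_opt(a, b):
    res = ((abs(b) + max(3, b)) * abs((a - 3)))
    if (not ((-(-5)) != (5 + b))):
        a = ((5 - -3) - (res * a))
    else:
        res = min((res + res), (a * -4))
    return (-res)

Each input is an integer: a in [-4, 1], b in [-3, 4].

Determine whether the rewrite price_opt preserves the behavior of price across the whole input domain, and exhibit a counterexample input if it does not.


Run the pair on a=-4, b=-3.
price: res := 42 | ((-(-5)) == (5 + b)): false | res := 16 | res := -4 | result 4
price_opt: res := 42 | (not ((-(-5)) != (5 + b))): false | res := 16 | result -16
4 != -16, so the rewrite changes behavior.
verdict: not equivalent; witness: a=-4, b=-3


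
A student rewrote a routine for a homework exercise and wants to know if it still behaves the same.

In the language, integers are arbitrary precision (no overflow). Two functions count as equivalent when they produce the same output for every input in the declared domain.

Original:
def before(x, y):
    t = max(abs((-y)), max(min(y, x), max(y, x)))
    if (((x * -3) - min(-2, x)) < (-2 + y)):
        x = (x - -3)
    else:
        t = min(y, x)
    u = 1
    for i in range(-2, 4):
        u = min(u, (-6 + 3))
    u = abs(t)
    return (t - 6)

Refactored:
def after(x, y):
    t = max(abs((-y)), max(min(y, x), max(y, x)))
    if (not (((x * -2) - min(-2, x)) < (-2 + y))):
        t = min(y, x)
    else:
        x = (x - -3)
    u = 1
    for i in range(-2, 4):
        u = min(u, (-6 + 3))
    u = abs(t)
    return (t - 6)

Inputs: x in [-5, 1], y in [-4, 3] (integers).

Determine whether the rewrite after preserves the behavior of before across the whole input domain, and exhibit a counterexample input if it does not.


Not equivalent: x=1, y=2 separates them (-4 vs -5).
before: t=2, then (((x * -3) - min(-2, x)) < (-2 + y)) is true, then x=4, then u=1, then (i=-2), then u=-3, then (i=-1), then u=-3, then (i=0), then u=-3, then (i=1), then u=-3, then (i=2), then u=-3, then (i=3), then u=-3, then u=2, then returns -4
after: t=2, then (not (((x * -2) - min(-2, x)) < (-2 + y))) is true, then t=1, then u=1, then (i=-2), then u=-3, then (i=-1), then u=-3, then (i=0), then u=-3, then (i=1), then u=-3, then (i=2), then u=-3, then (i=3), then u=-3, then u=1, then returns -5
verdict: not equivalent; witness: x=1, y=2


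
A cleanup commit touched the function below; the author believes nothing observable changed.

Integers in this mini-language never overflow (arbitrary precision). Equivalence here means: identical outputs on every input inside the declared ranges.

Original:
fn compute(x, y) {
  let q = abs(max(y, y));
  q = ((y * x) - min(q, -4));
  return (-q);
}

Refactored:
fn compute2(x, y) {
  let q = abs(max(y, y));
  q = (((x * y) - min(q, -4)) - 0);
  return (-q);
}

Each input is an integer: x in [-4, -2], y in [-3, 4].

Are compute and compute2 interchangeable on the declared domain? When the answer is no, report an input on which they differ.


Side by side, the visible changes include: arithmetic usage differs; and constant usage differs.
Tracing x=-2, y=-1: compute: q := 1 | q := 6 | result -6 | compute2: q := 1 | q := 6 | result -6 — matching result -6.
An exhaustive pass over the 24 declared inputs shows identical outputs.
verdict: equivalent


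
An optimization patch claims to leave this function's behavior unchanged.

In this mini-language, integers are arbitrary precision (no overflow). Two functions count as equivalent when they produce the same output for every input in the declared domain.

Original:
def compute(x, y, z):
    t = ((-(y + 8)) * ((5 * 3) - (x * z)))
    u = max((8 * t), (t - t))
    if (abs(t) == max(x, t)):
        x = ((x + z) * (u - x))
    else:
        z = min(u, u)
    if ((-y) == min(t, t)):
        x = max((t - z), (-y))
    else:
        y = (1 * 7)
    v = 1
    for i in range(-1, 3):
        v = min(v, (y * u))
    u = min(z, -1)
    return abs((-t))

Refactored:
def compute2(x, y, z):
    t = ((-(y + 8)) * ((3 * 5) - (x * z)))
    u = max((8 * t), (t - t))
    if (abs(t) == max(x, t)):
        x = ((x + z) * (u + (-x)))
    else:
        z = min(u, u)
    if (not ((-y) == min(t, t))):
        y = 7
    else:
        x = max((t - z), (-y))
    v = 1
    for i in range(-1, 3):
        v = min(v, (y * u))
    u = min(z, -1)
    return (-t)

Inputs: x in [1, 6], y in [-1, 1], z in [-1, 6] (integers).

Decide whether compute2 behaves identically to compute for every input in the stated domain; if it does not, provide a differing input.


Evaluate both at x=3, y=-1, z=6.
compute: t := 21 | u := 168 | (abs(t) == max(x, t)): true | x := 1485 | ((-y) == min(t, t)): false | y := 7 | v := 1 | iter i=-1: | v := 1 | iter i=0: | v := 1 | iter i=1: | v := 1 | iter i=2: | v := 1 | u := -1 | result 21
compute2: t := 21 | u := 168 | (abs(t) == max(x, t)): true | x := 1485 | (not ((-y) == min(t, t))): true | y := 7 | v := 1 | iter i=-1: | v := 1 | iter i=0: | v := 1 | iter i=1: | v := 1 | iter i=2: | v := 1 | u := -1 | result -21
21 vs -21 — the two versions disagree here.
verdict: not equivalent; witness: x=3, y=-1, z=6


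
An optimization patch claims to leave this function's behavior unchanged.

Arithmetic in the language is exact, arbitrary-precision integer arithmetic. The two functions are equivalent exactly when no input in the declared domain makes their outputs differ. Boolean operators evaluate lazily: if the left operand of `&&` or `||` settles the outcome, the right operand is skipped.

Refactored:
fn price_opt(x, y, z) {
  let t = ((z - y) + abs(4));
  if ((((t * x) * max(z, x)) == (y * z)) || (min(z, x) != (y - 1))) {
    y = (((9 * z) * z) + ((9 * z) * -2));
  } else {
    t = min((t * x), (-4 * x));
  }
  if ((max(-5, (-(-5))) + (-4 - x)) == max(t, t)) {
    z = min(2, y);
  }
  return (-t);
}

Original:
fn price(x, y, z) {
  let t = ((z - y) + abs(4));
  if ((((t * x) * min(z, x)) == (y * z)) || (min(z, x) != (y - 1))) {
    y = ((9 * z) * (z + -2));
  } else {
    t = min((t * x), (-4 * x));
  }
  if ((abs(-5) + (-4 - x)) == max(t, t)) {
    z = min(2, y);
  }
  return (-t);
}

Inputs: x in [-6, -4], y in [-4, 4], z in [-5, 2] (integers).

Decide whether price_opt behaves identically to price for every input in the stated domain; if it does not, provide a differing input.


On input x=-5, y=-4, z=0, price returns 40 while price_opt returns -8.
verdict: not equivalent; witness: x=-5, y=-4, z=0


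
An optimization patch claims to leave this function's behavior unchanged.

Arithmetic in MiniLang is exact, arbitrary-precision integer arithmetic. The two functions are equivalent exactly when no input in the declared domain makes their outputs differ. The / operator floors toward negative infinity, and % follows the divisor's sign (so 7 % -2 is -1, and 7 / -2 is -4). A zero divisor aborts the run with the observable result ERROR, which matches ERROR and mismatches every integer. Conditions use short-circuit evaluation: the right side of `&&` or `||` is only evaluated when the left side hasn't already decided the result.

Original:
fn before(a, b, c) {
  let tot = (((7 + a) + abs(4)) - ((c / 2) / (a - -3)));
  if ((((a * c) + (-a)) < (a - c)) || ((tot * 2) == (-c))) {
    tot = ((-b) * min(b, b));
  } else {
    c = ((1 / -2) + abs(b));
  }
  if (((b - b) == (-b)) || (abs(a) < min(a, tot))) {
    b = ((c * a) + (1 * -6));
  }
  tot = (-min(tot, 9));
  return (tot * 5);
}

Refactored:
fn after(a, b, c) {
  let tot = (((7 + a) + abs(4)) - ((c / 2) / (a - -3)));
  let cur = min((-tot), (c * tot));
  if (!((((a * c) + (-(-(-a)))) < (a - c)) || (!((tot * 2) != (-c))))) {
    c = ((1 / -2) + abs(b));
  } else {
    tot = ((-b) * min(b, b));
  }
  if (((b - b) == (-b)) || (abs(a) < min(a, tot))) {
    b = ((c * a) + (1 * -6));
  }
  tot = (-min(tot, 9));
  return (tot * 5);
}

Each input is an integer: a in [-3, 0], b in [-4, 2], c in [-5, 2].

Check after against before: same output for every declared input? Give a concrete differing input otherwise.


Comparing the listings, the differences include: min/max/abs usage differs; also statement counts differ; also comparison usage differs; also local variable names differ; also arithmetic usage differs; also boolean connective usage differs.
One worked example (a=-2, b=0, c=1) — before: tot = 9; ((((a * c) + (-a)) < (a - c)) || ((tot * 2) == (-c))) -> false; c = -1; (((b - b) == (-b)) || (abs(a) < min(a, tot))) -> true; b = -4; tot = -9; return -45; after: tot = 9; cur = -9; (!((((a * c) + (-(-(-a)))) < (a - c)) || (!((tot * 2) != (-c))))) -> true; c = -1; (((b - b) == (-b)) || (abs(a) < min(a, tot))) -> true; b = -4; tot = -9; return -45; agreement on -45.
An exhaustive pass over the 224 declared inputs shows identical outputs.
verdict: equivalent


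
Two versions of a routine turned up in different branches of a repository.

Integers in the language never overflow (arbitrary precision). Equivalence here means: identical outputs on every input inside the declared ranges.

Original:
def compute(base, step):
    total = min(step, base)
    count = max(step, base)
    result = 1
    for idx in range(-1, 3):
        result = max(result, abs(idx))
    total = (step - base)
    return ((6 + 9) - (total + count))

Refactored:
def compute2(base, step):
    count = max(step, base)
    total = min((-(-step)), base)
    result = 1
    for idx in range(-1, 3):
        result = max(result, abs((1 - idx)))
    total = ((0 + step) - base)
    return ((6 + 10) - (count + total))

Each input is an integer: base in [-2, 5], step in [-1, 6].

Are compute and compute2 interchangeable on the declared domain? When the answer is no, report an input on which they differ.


There is a counterexample at base=-2, step=-1: 15 on one side, 16 on the other.
compute: total = -2; count = -1; result = 1; [idx=-1]; result = 1; [idx=0]; result = 1; [idx=1]; result = 1; [idx=2]; result = 2; total = 1; return 15
compute2: count = -1; total = -2; result = 1; [idx=-1]; result = 2; [idx=0]; result = 2; [idx=1]; result = 2; [idx=2]; result = 2; total = 1; return 16
verdict: not equivalent; witness: base=-2, step=-1


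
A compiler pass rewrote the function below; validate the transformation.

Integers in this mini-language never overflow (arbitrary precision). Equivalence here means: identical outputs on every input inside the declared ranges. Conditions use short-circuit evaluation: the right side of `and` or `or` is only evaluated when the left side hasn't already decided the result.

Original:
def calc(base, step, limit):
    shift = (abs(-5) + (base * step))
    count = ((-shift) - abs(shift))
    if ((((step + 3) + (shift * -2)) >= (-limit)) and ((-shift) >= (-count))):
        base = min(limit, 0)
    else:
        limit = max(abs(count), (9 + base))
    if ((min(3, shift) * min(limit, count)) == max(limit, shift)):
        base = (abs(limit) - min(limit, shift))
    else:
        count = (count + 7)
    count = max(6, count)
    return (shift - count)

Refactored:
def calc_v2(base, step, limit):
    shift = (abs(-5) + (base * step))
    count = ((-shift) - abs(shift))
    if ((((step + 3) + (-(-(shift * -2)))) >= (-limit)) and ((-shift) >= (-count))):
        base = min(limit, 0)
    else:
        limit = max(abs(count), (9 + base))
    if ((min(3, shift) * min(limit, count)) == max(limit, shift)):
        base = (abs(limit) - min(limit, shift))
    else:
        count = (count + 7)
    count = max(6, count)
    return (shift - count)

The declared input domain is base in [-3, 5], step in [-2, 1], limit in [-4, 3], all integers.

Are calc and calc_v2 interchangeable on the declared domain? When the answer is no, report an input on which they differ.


Although same computation, different form, 288/288 inputs agree.
verdict: equivalent
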